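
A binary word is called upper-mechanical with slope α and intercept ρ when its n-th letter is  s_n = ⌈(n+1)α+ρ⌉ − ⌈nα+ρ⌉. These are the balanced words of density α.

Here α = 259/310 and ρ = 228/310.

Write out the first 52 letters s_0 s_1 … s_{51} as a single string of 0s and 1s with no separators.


n=0: ⌈(1·259+228)/310⌉ − ⌈(0·259+228)/310⌉ = ⌈487/310⌉ − ⌈228/310⌉ = 2 − 1 = 1
n=1: ⌈(2·259+228)/310⌉ − ⌈(1·259+228)/310⌉ = ⌈746/310⌉ − ⌈487/310⌉ = 3 − 2 = 1
n=2: ⌈(3·259+228)/310⌉ − ⌈(2·259+228)/310⌉ = ⌈1005/310⌉ − ⌈746/310⌉ = 4 − 3 = 1
n=3: ⌈(4·259+228)/310⌉ − ⌈(3·259+228)/310⌉ = ⌈1264/310⌉ − ⌈1005/310⌉ = 5 − 4 = 1
n=4: ⌈(5·259+228)/310⌉ − ⌈(4·259+228)/310⌉ = ⌈1523/310⌉ − ⌈1264/310⌉ = 5 − 5 = 0
n=5: ⌈(6·259+228)/310⌉ − ⌈(5·259+228)/310⌉ = ⌈1782/310⌉ − ⌈1523/310⌉ = 6 − 5 = 1
n=6: ⌈(7·259+228)/310⌉ − ⌈(6·259+228)/310⌉ = ⌈2041/310⌉ − ⌈1782/310⌉ = 7 − 6 = 1
n=7: ⌈(8·259+228)/310⌉ − ⌈(7·259+228)/310⌉ = ⌈2300/310⌉ − ⌈2041/310⌉ = 8 − 7 = 1
n=8: ⌈(9·259+228)/310⌉ − ⌈(8·259+228)/310⌉ = ⌈2559/310⌉ − ⌈2300/310⌉ = 9 − 8 = 1
n=9: ⌈(10·259+228)/310⌉ − ⌈(9·259+228)/310⌉ = ⌈2818/310⌉ − ⌈2559/310⌉ = 10 − 9 = 1
n=10: ⌈(11·259+228)/310⌉ − ⌈(10·259+228)/310⌉ = ⌈3077/310⌉ − ⌈2818/310⌉ = 10 − 10 = 0
n=11: ⌈(12·259+228)/310⌉ − ⌈(11·259+228)/310⌉ = ⌈3336/310⌉ − ⌈3077/310⌉ = 11 − 10 = 1
n=12: ⌈(13·259+228)/310⌉ − ⌈(12·259+228)/310⌉ = ⌈3595/310⌉ − ⌈3336/310⌉ = 12 − 11 = 1
n=13: ⌈(14·259+228)/310⌉ − ⌈(13·259+228)/310⌉ = ⌈3854/310⌉ − ⌈3595/310⌉ = 13 − 12 = 1
n=14: ⌈(15·259+228)/310⌉ − ⌈(14·259+228)/310⌉ = ⌈4113/310⌉ − ⌈3854/310⌉ = 14 − 13 = 1
n=15: ⌈(16·259+228)/310⌉ − ⌈(15·259+228)/310⌉ = ⌈4372/310⌉ − ⌈4113/310⌉ = 15 − 14 = 1
n=16: ⌈(17·259+228)/310⌉ − ⌈(16·259+228)/310⌉ = ⌈4631/310⌉ − ⌈4372/310⌉ = 15 − 15 = 0
n=17: ⌈(18·259+228)/310⌉ − ⌈(17·259+228)/310⌉ = ⌈4890/310⌉ − ⌈4631/310⌉ = 16 − 15 = 1
n=18: ⌈(19·259+228)/310⌉ − ⌈(18·259+228)/310⌉ = ⌈5149/310⌉ − ⌈4890/310⌉ = 17 − 16 = 1
n=19: ⌈(20·259+228)/310⌉ − ⌈(19·259+228)/310⌉ = ⌈5408/310⌉ − ⌈5149/310⌉ = 18 − 17 = 1
n=20: ⌈(21·259+228)/310⌉ − ⌈(20·259+228)/310⌉ = ⌈5667/310⌉ − ⌈5408/310⌉ = 19 − 18 = 1
n=21: ⌈(22·259+228)/310⌉ − ⌈(21·259+228)/310⌉ = ⌈5926/310⌉ − ⌈5667/310⌉ = 20 − 19 = 1
n=22: ⌈(23·259+228)/310⌉ − ⌈(22·259+228)/310⌉ = ⌈6185/310⌉ − ⌈5926/310⌉ = 20 − 20 = 0
n=23: ⌈(24·259+228)/310⌉ − ⌈(23·259+228)/310⌉ = ⌈6444/310⌉ − ⌈6185/310⌉ = 21 − 20 = 1
n=24: ⌈(25·259+228)/310⌉ − ⌈(24·259+228)/310⌉ = ⌈6703/310⌉ − ⌈6444/310⌉ = 22 − 21 = 1
n=25: ⌈(26·259+228)/310⌉ − ⌈(25·259+228)/310⌉ = ⌈6962/310⌉ − ⌈6703/310⌉ = 23 − 22 = 1
n=26: ⌈(27·259+228)/310⌉ − ⌈(26·259+228)/310⌉ = ⌈7221/310⌉ − ⌈6962/310⌉ = 24 − 23 = 1
n=27: ⌈(28·259+228)/310⌉ − ⌈(27·259+228)/310⌉ = ⌈7480/310⌉ − ⌈7221/310⌉ = 25 − 24 = 1
n=28: ⌈(29·259+228)/310⌉ − ⌈(28·259+228)/310⌉ = ⌈7739/310⌉ − ⌈7480/310⌉ = 25 − 25 = 0
n=29: ⌈(30·259+228)/310⌉ − ⌈(29·259+228)/310⌉ = ⌈7998/310⌉ − ⌈7739/310⌉ = 26 − 25 = 1
n=30: ⌈(31·259+228)/310⌉ − ⌈(30·259+228)/310⌉ = ⌈8257/310⌉ − ⌈7998/310⌉ = 27 − 26 = 1
n=31: ⌈(32·259+228)/310⌉ − ⌈(31·259+228)/310⌉ = ⌈8516/310⌉ − ⌈8257/310⌉ = 28 − 27 = 1
n=32: ⌈(33·259+228)/310⌉ − ⌈(32·259+228)/310⌉ = ⌈8775/310⌉ − ⌈8516/310⌉ = 29 − 28 = 1
n=33: ⌈(34·259+228)/310⌉ − ⌈(33·259+228)/310⌉ = ⌈9034/310⌉ − ⌈8775/310⌉ = 30 − 29 = 1
n=34: ⌈(35·259+228)/310⌉ − ⌈(34·259+228)/310⌉ = ⌈9293/310⌉ − ⌈9034/310⌉ = 30 − 30 = 0
n=35: ⌈(36·259+228)/310⌉ − ⌈(35·259+228)/310⌉ = ⌈9552/310⌉ − ⌈9293/310⌉ = 31 − 30 = 1
n=36: ⌈(37·259+228)/310⌉ − ⌈(36·259+228)/310⌉ = ⌈9811/310⌉ − ⌈9552/310⌉ = 32 − 31 = 1
n=37: ⌈(38·259+228)/310⌉ − ⌈(37·259+228)/310⌉ = ⌈10070/310⌉ − ⌈9811/310⌉ = 33 − 32 = 1
n=38: ⌈(39·259+228)/310⌉ − ⌈(38·259+228)/310⌉ = ⌈10329/310⌉ − ⌈10070/310⌉ = 34 − 33 = 1
n=39: ⌈(40·259+228)/310⌉ − ⌈(39·259+228)/310⌉ = ⌈10588/310⌉ − ⌈10329/310⌉ = 35 − 34 = 1
n=40: ⌈(41·259+228)/310⌉ − ⌈(40·259+228)/310⌉ = ⌈10847/310⌉ − ⌈10588/310⌉ = 35 − 35 = 0
n=41: ⌈(42·259+228)/310⌉ − ⌈(41·259+228)/310⌉ = ⌈11106/310⌉ − ⌈10847/310⌉ = 36 − 35 = 1
n=42: ⌈(43·259+228)/310⌉ − ⌈(42·259+228)/310⌉ = ⌈11365/310⌉ − ⌈11106/310⌉ = 37 − 36 = 1
n=43: ⌈(44·259+228)/310⌉ − ⌈(43·259+228)/310⌉ = ⌈11624/310⌉ − ⌈11365/310⌉ = 38 − 37 = 1
n=44: ⌈(45·259+228)/310⌉ − ⌈(44·259+228)/310⌉ = ⌈11883/310⌉ − ⌈11624/310⌉ = 39 − 38 = 1
n=45: ⌈(46·259+228)/310⌉ − ⌈(45·259+228)/310⌉ = ⌈12142/310⌉ − ⌈11883/310⌉ = 40 − 39 = 1
n=46: ⌈(47·259+228)/310⌉ − ⌈(46·259+228)/310⌉ = ⌈12401/310⌉ − ⌈12142/310⌉ = 41 − 40 = 1
n=47: ⌈(48·259+228)/310⌉ − ⌈(47·259+228)/310⌉ = ⌈12660/310⌉ − ⌈12401/310⌉ = 41 − 41 = 0
n=48: ⌈(49·259+228)/310⌉ − ⌈(48·259+228)/310⌉ = ⌈12919/310⌉ − ⌈12660/310⌉ = 42 − 41 = 1
n=49: ⌈(50·259+228)/310⌉ − ⌈(49·259+228)/310⌉ = ⌈13178/310⌉ − ⌈12919/310⌉ = 43 − 42 = 1
n=50: ⌈(51·259+228)/310⌉ − ⌈(50·259+228)/310⌉ = ⌈13437/310⌉ − ⌈13178/310⌉ = 44 − 43 = 1
n=51: ⌈(52·259+228)/310⌉ − ⌈(51·259+228)/310⌉ = ⌈13696/310⌉ − ⌈13437/310⌉ = 45 − 44 = 1

1111011111011111011111011111011111011111011111101111


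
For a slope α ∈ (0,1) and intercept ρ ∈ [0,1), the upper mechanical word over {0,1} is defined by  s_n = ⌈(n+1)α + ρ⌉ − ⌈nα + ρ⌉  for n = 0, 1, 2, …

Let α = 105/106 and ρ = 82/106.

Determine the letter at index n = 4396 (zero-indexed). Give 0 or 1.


1

(n+1)α + ρ = (4397·105 + 82) / 106 = 461767/106
nα + ρ     = (4396·105 + 82) / 106 = 461662/106
⌈461767/106⌉ = 4357,  ⌈461662/106⌉ = 4356
s_{4396} = 4357 − 4356 = 1


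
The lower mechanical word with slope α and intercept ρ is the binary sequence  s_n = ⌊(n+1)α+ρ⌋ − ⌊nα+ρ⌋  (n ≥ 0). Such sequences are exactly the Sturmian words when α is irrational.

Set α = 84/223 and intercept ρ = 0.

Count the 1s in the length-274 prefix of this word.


#1s = Σ_{n=0}^{273} s_n = Σ_{n=0}^{273} (⌊(n+1)α+ρ⌋ − ⌊nα+ρ⌋)
the sum telescopes: every ⌊nα+ρ⌋ with 0 < n < 274 appears once with + and once with −, leaving ⌊274α+ρ⌋ − ⌊0·α+ρ⌋
274α + ρ = (274·84) / 223 = 23016/223
ρ = 0/223
⌊23016/223⌋ = 103,  ⌊0/223⌋ = 0
#1s = 103 − 0 = 103

103


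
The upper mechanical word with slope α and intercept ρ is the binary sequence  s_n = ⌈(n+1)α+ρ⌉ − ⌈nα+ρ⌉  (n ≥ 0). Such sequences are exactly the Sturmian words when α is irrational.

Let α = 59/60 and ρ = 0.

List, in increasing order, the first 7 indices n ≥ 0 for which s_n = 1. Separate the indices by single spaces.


n=0: ⌈59/60⌉−⌈0/60⌉ = 1−0 = 1  ← one
n=1: ⌈118/60⌉−⌈59/60⌉ = 2−1 = 1  ← one
n=2: ⌈177/60⌉−⌈118/60⌉ = 3−2 = 1  ← one
n=3: ⌈236/60⌉−⌈177/60⌉ = 4−3 = 1  ← one
n=4: ⌈295/60⌉−⌈236/60⌉ = 5−4 = 1  ← one
n=5: ⌈354/60⌉−⌈295/60⌉ = 6−5 = 1  ← one
n=6: ⌈413/60⌉−⌈354/60⌉ = 7−6 = 1  ← one
positions of the first 7 ones: 0 1 2 3 4 5 6

0 1 2 3 4 5 6


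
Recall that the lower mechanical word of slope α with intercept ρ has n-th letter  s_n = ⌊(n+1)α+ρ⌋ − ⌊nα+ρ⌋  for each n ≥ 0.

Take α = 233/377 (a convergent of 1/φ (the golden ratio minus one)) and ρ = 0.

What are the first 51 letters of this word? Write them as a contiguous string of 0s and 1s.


010110101101101011010110110101101101011010110110101

n=0: ⌊(1·233)/377⌋ − ⌊(0·233)/377⌋ = ⌊233/377⌋ − ⌊0/377⌋ = 0 − 0 = 0
n=1: ⌊(2·233)/377⌋ − ⌊(1·233)/377⌋ = ⌊466/377⌋ − ⌊233/377⌋ = 1 − 0 = 1
n=2: ⌊(3·233)/377⌋ − ⌊(2·233)/377⌋ = ⌊699/377⌋ − ⌊466/377⌋ = 1 − 1 = 0
n=3: ⌊(4·233)/377⌋ − ⌊(3·233)/377⌋ = ⌊932/377⌋ − ⌊699/377⌋ = 2 − 1 = 1
n=4: ⌊(5·233)/377⌋ − ⌊(4·233)/377⌋ = ⌊1165/377⌋ − ⌊932/377⌋ = 3 − 2 = 1
n=5: ⌊(6·233)/377⌋ − ⌊(5·233)/377⌋ = ⌊1398/377⌋ − ⌊1165/377⌋ = 3 − 3 = 0
n=6: ⌊(7·233)/377⌋ − ⌊(6·233)/377⌋ = ⌊1631/377⌋ − ⌊1398/377⌋ = 4 − 3 = 1
n=7: ⌊(8·233)/377⌋ − ⌊(7·233)/377⌋ = ⌊1864/377⌋ − ⌊1631/377⌋ = 4 − 4 = 0
n=8: ⌊(9·233)/377⌋ − ⌊(8·233)/377⌋ = ⌊2097/377⌋ − ⌊1864/377⌋ = 5 − 4 = 1
n=9: ⌊(10·233)/377⌋ − ⌊(9·233)/377⌋ = ⌊2330/377⌋ − ⌊2097/377⌋ = 6 − 5 = 1
n=10: ⌊(11·233)/377⌋ − ⌊(10·233)/377⌋ = ⌊2563/377⌋ − ⌊2330/377⌋ = 6 − 6 = 0
n=11: ⌊(12·233)/377⌋ − ⌊(11·233)/377⌋ = ⌊2796/377⌋ − ⌊2563/377⌋ = 7 − 6 = 1
n=12: ⌊(13·233)/377⌋ − ⌊(12·233)/377⌋ = ⌊3029/377⌋ − ⌊2796/377⌋ = 8 − 7 = 1
n=13: ⌊(14·233)/377⌋ − ⌊(13·233)/377⌋ = ⌊3262/377⌋ − ⌊3029/377⌋ = 8 − 8 = 0
n=14: ⌊(15·233)/377⌋ − ⌊(14·233)/377⌋ = ⌊3495/377⌋ − ⌊3262/377⌋ = 9 − 8 = 1
n=15: ⌊(16·233)/377⌋ − ⌊(15·233)/377⌋ = ⌊3728/377⌋ − ⌊3495/377⌋ = 9 − 9 = 0
n=16: ⌊(17·233)/377⌋ − ⌊(16·233)/377⌋ = ⌊3961/377⌋ − ⌊3728/377⌋ = 10 − 9 = 1
n=17: ⌊(18·233)/377⌋ − ⌊(17·233)/377⌋ = ⌊4194/377⌋ − ⌊3961/377⌋ = 11 − 10 = 1
n=18: ⌊(19·233)/377⌋ − ⌊(18·233)/377⌋ = ⌊4427/377⌋ − ⌊4194/377⌋ = 11 − 11 = 0
n=19: ⌊(20·233)/377⌋ − ⌊(19·233)/377⌋ = ⌊4660/377⌋ − ⌊4427/377⌋ = 12 − 11 = 1
n=20: ⌊(21·233)/377⌋ − ⌊(20·233)/377⌋ = ⌊4893/377⌋ − ⌊4660/377⌋ = 12 − 12 = 0
n=21: ⌊(22·233)/377⌋ − ⌊(21·233)/377⌋ = ⌊5126/377⌋ − ⌊4893/377⌋ = 13 − 12 = 1
n=22: ⌊(23·233)/377⌋ − ⌊(22·233)/377⌋ = ⌊5359/377⌋ − ⌊5126/377⌋ = 14 − 13 = 1
n=23: ⌊(24·233)/377⌋ − ⌊(23·233)/377⌋ = ⌊5592/377⌋ − ⌊5359/377⌋ = 14 − 14 = 0
n=24: ⌊(25·233)/377⌋ − ⌊(24·233)/377⌋ = ⌊5825/377⌋ − ⌊5592/377⌋ = 15 − 14 = 1
n=25: ⌊(26·233)/377⌋ − ⌊(25·233)/377⌋ = ⌊6058/377⌋ − ⌊5825/377⌋ = 16 − 15 = 1
n=26: ⌊(27·233)/377⌋ − ⌊(26·233)/377⌋ = ⌊6291/377⌋ − ⌊6058/377⌋ = 16 − 16 = 0
n=27: ⌊(28·233)/377⌋ − ⌊(27·233)/377⌋ = ⌊6524/377⌋ − ⌊6291/377⌋ = 17 − 16 = 1
n=28: ⌊(29·233)/377⌋ − ⌊(28·233)/377⌋ = ⌊6757/377⌋ − ⌊6524/377⌋ = 17 − 17 = 0
n=29: ⌊(30·233)/377⌋ − ⌊(29·233)/377⌋ = ⌊6990/377⌋ − ⌊6757/377⌋ = 18 − 17 = 1
n=30: ⌊(31·233)/377⌋ − ⌊(30·233)/377⌋ = ⌊7223/377⌋ − ⌊6990/377⌋ = 19 − 18 = 1
n=31: ⌊(32·233)/377⌋ − ⌊(31·233)/377⌋ = ⌊7456/377⌋ − ⌊7223/377⌋ = 19 − 19 = 0
n=32: ⌊(33·233)/377⌋ − ⌊(32·233)/377⌋ = ⌊7689/377⌋ − ⌊7456/377⌋ = 20 − 19 = 1
n=33: ⌊(34·233)/377⌋ − ⌊(33·233)/377⌋ = ⌊7922/377⌋ − ⌊7689/377⌋ = 21 − 20 = 1
n=34: ⌊(35·233)/377⌋ − ⌊(34·233)/377⌋ = ⌊8155/377⌋ − ⌊7922/377⌋ = 21 − 21 = 0
n=35: ⌊(36·233)/377⌋ − ⌊(35·233)/377⌋ = ⌊8388/377⌋ − ⌊8155/377⌋ = 22 − 21 = 1
n=36: ⌊(37·233)/377⌋ − ⌊(36·233)/377⌋ = ⌊8621/377⌋ − ⌊8388/377⌋ = 22 − 22 = 0
n=37: ⌊(38·233)/377⌋ − ⌊(37·233)/377⌋ = ⌊8854/377⌋ − ⌊8621/377⌋ = 23 − 22 = 1
n=38: ⌊(39·233)/377⌋ − ⌊(38·233)/377⌋ = ⌊9087/377⌋ − ⌊8854/377⌋ = 24 − 23 = 1
n=39: ⌊(40·233)/377⌋ − ⌊(39·233)/377⌋ = ⌊9320/377⌋ − ⌊9087/377⌋ = 24 − 24 = 0
n=40: ⌊(41·233)/377⌋ − ⌊(40·233)/377⌋ = ⌊9553/377⌋ − ⌊9320/377⌋ = 25 − 24 = 1
n=41: ⌊(42·233)/377⌋ − ⌊(41·233)/377⌋ = ⌊9786/377⌋ − ⌊9553/377⌋ = 25 − 25 = 0
n=42: ⌊(43·233)/377⌋ − ⌊(42·233)/377⌋ = ⌊10019/377⌋ − ⌊9786/377⌋ = 26 − 25 = 1
n=43: ⌊(44·233)/377⌋ − ⌊(43·233)/377⌋ = ⌊10252/377⌋ − ⌊10019/377⌋ = 27 − 26 = 1
n=44: ⌊(45·233)/377⌋ − ⌊(44·233)/377⌋ = ⌊10485/377⌋ − ⌊10252/377⌋ = 27 − 27 = 0
n=45: ⌊(46·233)/377⌋ − ⌊(45·233)/377⌋ = ⌊10718/377⌋ − ⌊10485/377⌋ = 28 − 27 = 1
n=46: ⌊(47·233)/377⌋ − ⌊(46·233)/377⌋ = ⌊10951/377⌋ − ⌊10718/377⌋ = 29 − 28 = 1
n=47: ⌊(48·233)/377⌋ − ⌊(47·233)/377⌋ = ⌊11184/377⌋ − ⌊10951/377⌋ = 29 − 29 = 0
n=48: ⌊(49·233)/377⌋ − ⌊(48·233)/377⌋ = ⌊11417/377⌋ − ⌊11184/377⌋ = 30 − 29 = 1
n=49: ⌊(50·233)/377⌋ − ⌊(49·233)/377⌋ = ⌊11650/377⌋ − ⌊11417/377⌋ = 30 − 30 = 0
n=50: ⌊(51·233)/377⌋ − ⌊(50·233)/377⌋ = ⌊11883/377⌋ − ⌊11650/377⌋ = 31 − 30 = 1


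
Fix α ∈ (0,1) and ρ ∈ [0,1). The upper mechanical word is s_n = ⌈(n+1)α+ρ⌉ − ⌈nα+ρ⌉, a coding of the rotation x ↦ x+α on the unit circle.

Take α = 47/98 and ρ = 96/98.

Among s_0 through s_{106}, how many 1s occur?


52

#1s = Σ_{n=0}^{106} s_n = Σ_{n=0}^{106} (⌈(n+1)α+ρ⌉ − ⌈nα+ρ⌉)
the sum telescopes: every ⌈nα+ρ⌉ with 0 < n < 107 appears once with + and once with −, leaving ⌈107α+ρ⌉ − ⌈0·α+ρ⌉
107α + ρ = (107·47 + 96) / 98 = 5125/98
ρ = 96/98
⌈5125/98⌉ = 53,  ⌈96/98⌉ = 1
#1s = 53 − 1 = 52


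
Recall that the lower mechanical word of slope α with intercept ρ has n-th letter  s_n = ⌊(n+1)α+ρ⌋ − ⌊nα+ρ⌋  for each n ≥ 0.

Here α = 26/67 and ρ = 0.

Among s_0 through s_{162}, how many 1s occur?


63

#1s = Σ_{n=0}^{162} s_n = Σ_{n=0}^{162} (⌊(n+1)α+ρ⌋ − ⌊nα+ρ⌋)
the sum telescopes: every ⌊nα+ρ⌋ with 0 < n < 163 appears once with + and once with −, leaving ⌊163α+ρ⌋ − ⌊0·α+ρ⌋
163α + ρ = (163·26) / 67 = 4238/67
ρ = 0/67
⌊4238/67⌋ = 63,  ⌊0/67⌋ = 0
#1s = 63 − 0 = 63


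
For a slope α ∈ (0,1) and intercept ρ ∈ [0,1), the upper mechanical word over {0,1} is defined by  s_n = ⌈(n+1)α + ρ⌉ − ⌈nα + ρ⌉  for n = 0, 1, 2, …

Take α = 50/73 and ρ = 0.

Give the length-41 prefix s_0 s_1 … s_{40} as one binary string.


n=0: ⌈(1·50)/73⌉ − ⌈(0·50)/73⌉ = ⌈50/73⌉ − ⌈0/73⌉ = 1 − 0 = 1
n=1: ⌈(2·50)/73⌉ − ⌈(1·50)/73⌉ = ⌈100/73⌉ − ⌈50/73⌉ = 2 − 1 = 1
n=2: ⌈(3·50)/73⌉ − ⌈(2·50)/73⌉ = ⌈150/73⌉ − ⌈100/73⌉ = 3 − 2 = 1
n=3: ⌈(4·50)/73⌉ − ⌈(3·50)/73⌉ = ⌈200/73⌉ − ⌈150/73⌉ = 3 − 3 = 0
n=4: ⌈(5·50)/73⌉ − ⌈(4·50)/73⌉ = ⌈250/73⌉ − ⌈200/73⌉ = 4 − 3 = 1
n=5: ⌈(6·50)/73⌉ − ⌈(5·50)/73⌉ = ⌈300/73⌉ − ⌈250/73⌉ = 5 − 4 = 1
n=6: ⌈(7·50)/73⌉ − ⌈(6·50)/73⌉ = ⌈350/73⌉ − ⌈300/73⌉ = 5 − 5 = 0
n=7: ⌈(8·50)/73⌉ − ⌈(7·50)/73⌉ = ⌈400/73⌉ − ⌈350/73⌉ = 6 − 5 = 1
n=8: ⌈(9·50)/73⌉ − ⌈(8·50)/73⌉ = ⌈450/73⌉ − ⌈400/73⌉ = 7 − 6 = 1
n=9: ⌈(10·50)/73⌉ − ⌈(9·50)/73⌉ = ⌈500/73⌉ − ⌈450/73⌉ = 7 − 7 = 0
n=10: ⌈(11·50)/73⌉ − ⌈(10·50)/73⌉ = ⌈550/73⌉ − ⌈500/73⌉ = 8 − 7 = 1
n=11: ⌈(12·50)/73⌉ − ⌈(11·50)/73⌉ = ⌈600/73⌉ − ⌈550/73⌉ = 9 − 8 = 1
n=12: ⌈(13·50)/73⌉ − ⌈(12·50)/73⌉ = ⌈650/73⌉ − ⌈600/73⌉ = 9 − 9 = 0
n=13: ⌈(14·50)/73⌉ − ⌈(13·50)/73⌉ = ⌈700/73⌉ − ⌈650/73⌉ = 10 − 9 = 1
n=14: ⌈(15·50)/73⌉ − ⌈(14·50)/73⌉ = ⌈750/73⌉ − ⌈700/73⌉ = 11 − 10 = 1
n=15: ⌈(16·50)/73⌉ − ⌈(15·50)/73⌉ = ⌈800/73⌉ − ⌈750/73⌉ = 11 − 11 = 0
n=16: ⌈(17·50)/73⌉ − ⌈(16·50)/73⌉ = ⌈850/73⌉ − ⌈800/73⌉ = 12 − 11 = 1
n=17: ⌈(18·50)/73⌉ − ⌈(17·50)/73⌉ = ⌈900/73⌉ − ⌈850/73⌉ = 13 − 12 = 1
n=18: ⌈(19·50)/73⌉ − ⌈(18·50)/73⌉ = ⌈950/73⌉ − ⌈900/73⌉ = 14 − 13 = 1
n=19: ⌈(20·50)/73⌉ − ⌈(19·50)/73⌉ = ⌈1000/73⌉ − ⌈950/73⌉ = 14 − 14 = 0
n=20: ⌈(21·50)/73⌉ − ⌈(20·50)/73⌉ = ⌈1050/73⌉ − ⌈1000/73⌉ = 15 − 14 = 1
n=21: ⌈(22·50)/73⌉ − ⌈(21·50)/73⌉ = ⌈1100/73⌉ − ⌈1050/73⌉ = 16 − 15 = 1
n=22: ⌈(23·50)/73⌉ − ⌈(22·50)/73⌉ = ⌈1150/73⌉ − ⌈1100/73⌉ = 16 − 16 = 0
n=23: ⌈(24·50)/73⌉ − ⌈(23·50)/73⌉ = ⌈1200/73⌉ − ⌈1150/73⌉ = 17 − 16 = 1
n=24: ⌈(25·50)/73⌉ − ⌈(24·50)/73⌉ = ⌈1250/73⌉ − ⌈1200/73⌉ = 18 − 17 = 1
n=25: ⌈(26·50)/73⌉ − ⌈(25·50)/73⌉ = ⌈1300/73⌉ − ⌈1250/73⌉ = 18 − 18 = 0
n=26: ⌈(27·50)/73⌉ − ⌈(26·50)/73⌉ = ⌈1350/73⌉ − ⌈1300/73⌉ = 19 − 18 = 1
n=27: ⌈(28·50)/73⌉ − ⌈(27·50)/73⌉ = ⌈1400/73⌉ − ⌈1350/73⌉ = 20 − 19 = 1
n=28: ⌈(29·50)/73⌉ − ⌈(28·50)/73⌉ = ⌈1450/73⌉ − ⌈1400/73⌉ = 20 − 20 = 0
n=29: ⌈(30·50)/73⌉ − ⌈(29·50)/73⌉ = ⌈1500/73⌉ − ⌈1450/73⌉ = 21 − 20 = 1
n=30: ⌈(31·50)/73⌉ − ⌈(30·50)/73⌉ = ⌈1550/73⌉ − ⌈1500/73⌉ = 22 − 21 = 1
n=31: ⌈(32·50)/73⌉ − ⌈(31·50)/73⌉ = ⌈1600/73⌉ − ⌈1550/73⌉ = 22 − 22 = 0
n=32: ⌈(33·50)/73⌉ − ⌈(32·50)/73⌉ = ⌈1650/73⌉ − ⌈1600/73⌉ = 23 − 22 = 1
n=33: ⌈(34·50)/73⌉ − ⌈(33·50)/73⌉ = ⌈1700/73⌉ − ⌈1650/73⌉ = 24 − 23 = 1
n=34: ⌈(35·50)/73⌉ − ⌈(34·50)/73⌉ = ⌈1750/73⌉ − ⌈1700/73⌉ = 24 − 24 = 0
n=35: ⌈(36·50)/73⌉ − ⌈(35·50)/73⌉ = ⌈1800/73⌉ − ⌈1750/73⌉ = 25 − 24 = 1
n=36: ⌈(37·50)/73⌉ − ⌈(36·50)/73⌉ = ⌈1850/73⌉ − ⌈1800/73⌉ = 26 − 25 = 1
n=37: ⌈(38·50)/73⌉ − ⌈(37·50)/73⌉ = ⌈1900/73⌉ − ⌈1850/73⌉ = 27 − 26 = 1
n=38: ⌈(39·50)/73⌉ − ⌈(38·50)/73⌉ = ⌈1950/73⌉ − ⌈1900/73⌉ = 27 − 27 = 0
n=39: ⌈(40·50)/73⌉ − ⌈(39·50)/73⌉ = ⌈2000/73⌉ − ⌈1950/73⌉ = 28 − 27 = 1
n=40: ⌈(41·50)/73⌉ − ⌈(40·50)/73⌉ = ⌈2050/73⌉ − ⌈2000/73⌉ = 29 − 28 = 1

11101101101101101110110110110110110111011


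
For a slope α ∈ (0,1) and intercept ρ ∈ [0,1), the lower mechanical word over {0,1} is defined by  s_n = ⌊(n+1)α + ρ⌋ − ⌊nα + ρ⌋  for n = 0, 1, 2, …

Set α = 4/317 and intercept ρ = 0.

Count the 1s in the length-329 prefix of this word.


4

#1s = Σ_{n=0}^{328} s_n = Σ_{n=0}^{328} (⌊(n+1)α+ρ⌋ − ⌊nα+ρ⌋)
the sum telescopes: every ⌊nα+ρ⌋ with 0 < n < 329 appears once with + and once with −, leaving ⌊329α+ρ⌋ − ⌊0·α+ρ⌋
329α + ρ = (329·4) / 317 = 1316/317
ρ = 0/317
⌊1316/317⌋ = 4,  ⌊0/317⌋ = 0
#1s = 4 − 0 = 4


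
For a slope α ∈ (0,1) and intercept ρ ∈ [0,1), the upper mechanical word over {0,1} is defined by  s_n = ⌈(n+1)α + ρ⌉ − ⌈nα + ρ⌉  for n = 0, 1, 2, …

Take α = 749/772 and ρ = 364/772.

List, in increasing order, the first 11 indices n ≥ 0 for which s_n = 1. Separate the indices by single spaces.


0 1 2 3 4 5 6 7 8 9 10

n=0: ⌈1113/772⌉−⌈364/772⌉ = 2−1 = 1  ← one
n=1: ⌈1862/772⌉−⌈1113/772⌉ = 3−2 = 1  ← one
n=2: ⌈2611/772⌉−⌈1862/772⌉ = 4−3 = 1  ← one
n=3: ⌈3360/772⌉−⌈2611/772⌉ = 5−4 = 1  ← one
n=4: ⌈4109/772⌉−⌈3360/772⌉ = 6−5 = 1  ← one
n=5: ⌈4858/772⌉−⌈4109/772⌉ = 7−6 = 1  ← one
n=6: ⌈5607/772⌉−⌈4858/772⌉ = 8−7 = 1  ← one
n=7: ⌈6356/772⌉−⌈5607/772⌉ = 9−8 = 1  ← one
n=8: ⌈7105/772⌉−⌈6356/772⌉ = 10−9 = 1  ← one
n=9: ⌈7854/772⌉−⌈7105/772⌉ = 11−10 = 1  ← one
n=10: ⌈8603/772⌉−⌈7854/772⌉ = 12−11 = 1  ← one
positions of the first 11 ones: 0 1 2 3 4 5 6 7 8 9 10


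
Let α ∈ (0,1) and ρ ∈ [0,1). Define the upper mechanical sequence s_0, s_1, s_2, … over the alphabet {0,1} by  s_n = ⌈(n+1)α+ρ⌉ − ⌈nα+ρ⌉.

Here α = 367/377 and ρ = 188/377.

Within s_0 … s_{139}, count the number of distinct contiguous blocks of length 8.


9

t_n = ⌈(n·367+188)/377⌉ for n = 0 … 140:
  n=0…9: ⌈188/377⌉=1 ⌈555/377⌉=2 ⌈922/377⌉=3 ⌈1289/377⌉=4 ⌈1656/377⌉=5 ⌈2023/377⌉=6 ⌈2390/377⌉=7 ⌈2757/377⌉=8 ⌈3124/377⌉=9 ⌈3491/377⌉=10
  n=10…19: ⌈3858/377⌉=11 ⌈4225/377⌉=12 ⌈4592/377⌉=13 ⌈4959/377⌉=14 ⌈5326/377⌉=15 ⌈5693/377⌉=16 ⌈6060/377⌉=17 ⌈6427/377⌉=18 ⌈6794/377⌉=19 ⌈7161/377⌉=19
  n=20…29: ⌈7528/377⌉=20 ⌈7895/377⌉=21 ⌈8262/377⌉=22 ⌈8629/377⌉=23 ⌈8996/377⌉=24 ⌈9363/377⌉=25 ⌈9730/377⌉=26 ⌈10097/377⌉=27 ⌈10464/377⌉=28 ⌈10831/377⌉=29
  n=30…39: ⌈11198/377⌉=30 ⌈11565/377⌉=31 ⌈11932/377⌉=32 ⌈12299/377⌉=33 ⌈12666/377⌉=34 ⌈13033/377⌉=35 ⌈13400/377⌉=36 ⌈13767/377⌉=37 ⌈14134/377⌉=38 ⌈14501/377⌉=39
  n=40…49: ⌈14868/377⌉=40 ⌈15235/377⌉=41 ⌈15602/377⌉=42 ⌈15969/377⌉=43 ⌈16336/377⌉=44 ⌈16703/377⌉=45 ⌈17070/377⌉=46 ⌈17437/377⌉=47 ⌈17804/377⌉=48 ⌈18171/377⌉=49
  n=50…59: ⌈18538/377⌉=50 ⌈18905/377⌉=51 ⌈19272/377⌉=52 ⌈19639/377⌉=53 ⌈20006/377⌉=54 ⌈20373/377⌉=55 ⌈20740/377⌉=56 ⌈21107/377⌉=56 ⌈21474/377⌉=57 ⌈21841/377⌉=58
  n=60…69: ⌈22208/377⌉=59 ⌈22575/377⌉=60 ⌈22942/377⌉=61 ⌈23309/377⌉=62 ⌈23676/377⌉=63 ⌈24043/377⌉=64 ⌈24410/377⌉=65 ⌈24777/377⌉=66 ⌈25144/377⌉=67 ⌈25511/377⌉=68
  n=70…79: ⌈25878/377⌉=69 ⌈26245/377⌉=70 ⌈26612/377⌉=71 ⌈26979/377⌉=72 ⌈27346/377⌉=73 ⌈27713/377⌉=74 ⌈28080/377⌉=75 ⌈28447/377⌉=76 ⌈28814/377⌉=77 ⌈29181/377⌉=78
  n=80…89: ⌈29548/377⌉=79 ⌈29915/377⌉=80 ⌈30282/377⌉=81 ⌈30649/377⌉=82 ⌈31016/377⌉=83 ⌈31383/377⌉=84 ⌈31750/377⌉=85 ⌈32117/377⌉=86 ⌈32484/377⌉=87 ⌈32851/377⌉=88
  n=90…99: ⌈33218/377⌉=89 ⌈33585/377⌉=90 ⌈33952/377⌉=91 ⌈34319/377⌉=92 ⌈34686/377⌉=93 ⌈35053/377⌉=93 ⌈35420/377⌉=94 ⌈35787/377⌉=95 ⌈36154/377⌉=96 ⌈36521/377⌉=97
  n=100…109: ⌈36888/377⌉=98 ⌈37255/377⌉=99 ⌈37622/377⌉=100 ⌈37989/377⌉=101 ⌈38356/377⌉=102 ⌈38723/377⌉=103 ⌈39090/377⌉=104 ⌈39457/377⌉=105 ⌈39824/377⌉=106 ⌈40191/377⌉=107
  n=110…119: ⌈40558/377⌉=108 ⌈40925/377⌉=109 ⌈41292/377⌉=110 ⌈41659/377⌉=111 ⌈42026/377⌉=112 ⌈42393/377⌉=113 ⌈42760/377⌉=114 ⌈43127/377⌉=115 ⌈43494/377⌉=116 ⌈43861/377⌉=117
  n=120…129: ⌈44228/377⌉=118 ⌈44595/377⌉=119 ⌈44962/377⌉=120 ⌈45329/377⌉=121 ⌈45696/377⌉=122 ⌈46063/377⌉=123 ⌈46430/377⌉=124 ⌈46797/377⌉=125 ⌈47164/377⌉=126 ⌈47531/377⌉=127
  n=130…139: ⌈47898/377⌉=128 ⌈48265/377⌉=129 ⌈48632/377⌉=129 ⌈48999/377⌉=130 ⌈49366/377⌉=131 ⌈49733/377⌉=132 ⌈50100/377⌉=133 ⌈50467/377⌉=134 ⌈50834/377⌉=135 ⌈51201/377⌉=136
  n=140: ⌈51568/377⌉=137
s_n = t_(n+1) − t_n for n = 0 … 139 gives
prefix = 11111111111111111101111111111111111111111111111111111111011111111111111111111111111111111111110111111111111111111111111111111111111011111111
slide a length-8 window over [0..7] … [132..139] (133 windows); first occurrence of each distinct factor:
  [  0..  7] 11111111
  [ 11.. 18] 11111110
  [ 12.. 19] 11111101
  [ 13.. 20] 11111011
  [ 14.. 21] 11110111
  [ 15.. 22] 11101111
  [ 16.. 23] 11011111
  [ 17.. 24] 10111111
  [ 18.. 25] 01111111
  (the other 124 windows repeat one of these)
distinct factors: {01111111, 10111111, 11011111, 11101111, 11110111, 11111011, 11111101, 11111110, 11111111}
count = 9  (Sturmian bound for length 8 is 9)


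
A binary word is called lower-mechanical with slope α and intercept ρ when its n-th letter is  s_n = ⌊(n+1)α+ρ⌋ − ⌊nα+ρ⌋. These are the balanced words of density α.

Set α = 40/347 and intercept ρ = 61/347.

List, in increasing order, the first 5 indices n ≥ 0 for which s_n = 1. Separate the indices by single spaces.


7 15 24 33 41

n=0: ⌊101/347⌋−⌊61/347⌋ = 0−0 = 0
n=1: ⌊141/347⌋−⌊101/347⌋ = 0−0 = 0
n=2: ⌊181/347⌋−⌊141/347⌋ = 0−0 = 0
n=3: ⌊221/347⌋−⌊181/347⌋ = 0−0 = 0
n=4: ⌊261/347⌋−⌊221/347⌋ = 0−0 = 0
n=5: ⌊301/347⌋−⌊261/347⌋ = 0−0 = 0
n=6: ⌊341/347⌋−⌊301/347⌋ = 0−0 = 0
n=7: ⌊381/347⌋−⌊341/347⌋ = 1−0 = 1  ← one
n=8: ⌊421/347⌋−⌊381/347⌋ = 1−1 = 0
n=9: ⌊461/347⌋−⌊421/347⌋ = 1−1 = 0
n=10: ⌊501/347⌋−⌊461/347⌋ = 1−1 = 0
n=11: ⌊541/347⌋−⌊501/347⌋ = 1−1 = 0
n=12: ⌊581/347⌋−⌊541/347⌋ = 1−1 = 0
n=13: ⌊621/347⌋−⌊581/347⌋ = 1−1 = 0
n=14: ⌊661/347⌋−⌊621/347⌋ = 1−1 = 0
n=15: ⌊701/347⌋−⌊661/347⌋ = 2−1 = 1  ← one
n=16: ⌊741/347⌋−⌊701/347⌋ = 2−2 = 0
n=17: ⌊781/347⌋−⌊741/347⌋ = 2−2 = 0
n=18: ⌊821/347⌋−⌊781/347⌋ = 2−2 = 0
n=19: ⌊861/347⌋−⌊821/347⌋ = 2−2 = 0
n=20: ⌊901/347⌋−⌊861/347⌋ = 2−2 = 0
n=21: ⌊941/347⌋−⌊901/347⌋ = 2−2 = 0
n=22: ⌊981/347⌋−⌊941/347⌋ = 2−2 = 0
n=23: ⌊1021/347⌋−⌊981/347⌋ = 2−2 = 0
n=24: ⌊1061/347⌋−⌊1021/347⌋ = 3−2 = 1  ← one
n=25: ⌊1101/347⌋−⌊1061/347⌋ = 3−3 = 0
n=26: ⌊1141/347⌋−⌊1101/347⌋ = 3−3 = 0
n=27: ⌊1181/347⌋−⌊1141/347⌋ = 3−3 = 0
n=28: ⌊1221/347⌋−⌊1181/347⌋ = 3−3 = 0
n=29: ⌊1261/347⌋−⌊1221/347⌋ = 3−3 = 0
n=30: ⌊1301/347⌋−⌊1261/347⌋ = 3−3 = 0
n=31: ⌊1341/347⌋−⌊1301/347⌋ = 3−3 = 0
n=32: ⌊1381/347⌋−⌊1341/347⌋ = 3−3 = 0
n=33: ⌊1421/347⌋−⌊1381/347⌋ = 4−3 = 1  ← one
n=34: ⌊1461/347⌋−⌊1421/347⌋ = 4−4 = 0
n=35: ⌊1501/347⌋−⌊1461/347⌋ = 4−4 = 0
n=36: ⌊1541/347⌋−⌊1501/347⌋ = 4−4 = 0
n=37: ⌊1581/347⌋−⌊1541/347⌋ = 4−4 = 0
n=38: ⌊1621/347⌋−⌊1581/347⌋ = 4−4 = 0
n=39: ⌊1661/347⌋−⌊1621/347⌋ = 4−4 = 0
n=40: ⌊1701/347⌋−⌊1661/347⌋ = 4−4 = 0
n=41: ⌊1741/347⌋−⌊1701/347⌋ = 5−4 = 1  ← one
positions of the first 5 ones: 7 15 24 33 41


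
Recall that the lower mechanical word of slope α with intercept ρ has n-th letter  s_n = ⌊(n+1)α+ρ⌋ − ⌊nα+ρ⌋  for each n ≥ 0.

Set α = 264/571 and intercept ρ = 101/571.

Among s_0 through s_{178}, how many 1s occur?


82

#1s = Σ_{n=0}^{178} s_n = Σ_{n=0}^{178} (⌊(n+1)α+ρ⌋ − ⌊nα+ρ⌋)
the sum telescopes: every ⌊nα+ρ⌋ with 0 < n < 179 appears once with + and once with −, leaving ⌊179α+ρ⌋ − ⌊0·α+ρ⌋
179α + ρ = (179·264 + 101) / 571 = 47357/571
ρ = 101/571
⌊47357/571⌋ = 82,  ⌊101/571⌋ = 0
#1s = 82 − 0 = 82


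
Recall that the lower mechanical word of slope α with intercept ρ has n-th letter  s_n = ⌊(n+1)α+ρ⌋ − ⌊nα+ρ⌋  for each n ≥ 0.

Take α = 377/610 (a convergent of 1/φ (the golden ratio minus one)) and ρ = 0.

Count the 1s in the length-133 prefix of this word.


#1s = Σ_{n=0}^{132} s_n = Σ_{n=0}^{132} (⌊(n+1)α+ρ⌋ − ⌊nα+ρ⌋)
the sum telescopes: every ⌊nα+ρ⌋ with 0 < n < 133 appears once with + and once with −, leaving ⌊133α+ρ⌋ − ⌊0·α+ρ⌋
133α + ρ = (133·377) / 610 = 50141/610
ρ = 0/610
⌊50141/610⌋ = 82,  ⌊0/610⌋ = 0
#1s = 82 − 0 = 82

82


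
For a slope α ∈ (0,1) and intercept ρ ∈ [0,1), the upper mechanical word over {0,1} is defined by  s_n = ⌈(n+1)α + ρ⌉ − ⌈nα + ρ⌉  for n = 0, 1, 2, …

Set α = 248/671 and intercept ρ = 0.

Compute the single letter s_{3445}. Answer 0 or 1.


(n+1)α + ρ = (3446·248) / 671 = 854608/671
nα + ρ     = (3445·248) / 671 = 854360/671
⌈854608/671⌉ = 1274,  ⌈854360/671⌉ = 1274
s_{3445} = 1274 − 1274 = 0

0


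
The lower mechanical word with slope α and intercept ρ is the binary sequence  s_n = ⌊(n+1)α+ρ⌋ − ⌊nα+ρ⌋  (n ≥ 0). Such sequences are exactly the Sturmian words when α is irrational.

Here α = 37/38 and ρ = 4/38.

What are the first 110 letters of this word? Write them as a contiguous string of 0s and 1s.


n=0: ⌊(1·37+4)/38⌋ − ⌊(0·37+4)/38⌋ = ⌊41/38⌋ − ⌊4/38⌋ = 1 − 0 = 1
n=1: ⌊(2·37+4)/38⌋ − ⌊(1·37+4)/38⌋ = ⌊78/38⌋ − ⌊41/38⌋ = 2 − 1 = 1
n=2: ⌊(3·37+4)/38⌋ − ⌊(2·37+4)/38⌋ = ⌊115/38⌋ − ⌊78/38⌋ = 3 − 2 = 1
n=3: ⌊(4·37+4)/38⌋ − ⌊(3·37+4)/38⌋ = ⌊152/38⌋ − ⌊115/38⌋ = 4 − 3 = 1
n=4: ⌊(5·37+4)/38⌋ − ⌊(4·37+4)/38⌋ = ⌊189/38⌋ − ⌊152/38⌋ = 4 − 4 = 0
n=5: ⌊(6·37+4)/38⌋ − ⌊(5·37+4)/38⌋ = ⌊226/38⌋ − ⌊189/38⌋ = 5 − 4 = 1
n=6: ⌊(7·37+4)/38⌋ − ⌊(6·37+4)/38⌋ = ⌊263/38⌋ − ⌊226/38⌋ = 6 − 5 = 1
n=7: ⌊(8·37+4)/38⌋ − ⌊(7·37+4)/38⌋ = ⌊300/38⌋ − ⌊263/38⌋ = 7 − 6 = 1
n=8: ⌊(9·37+4)/38⌋ − ⌊(8·37+4)/38⌋ = ⌊337/38⌋ − ⌊300/38⌋ = 8 − 7 = 1
n=9: ⌊(10·37+4)/38⌋ − ⌊(9·37+4)/38⌋ = ⌊374/38⌋ − ⌊337/38⌋ = 9 − 8 = 1
n=10: ⌊(11·37+4)/38⌋ − ⌊(10·37+4)/38⌋ = ⌊411/38⌋ − ⌊374/38⌋ = 10 − 9 = 1
n=11: ⌊(12·37+4)/38⌋ − ⌊(11·37+4)/38⌋ = ⌊448/38⌋ − ⌊411/38⌋ = 11 − 10 = 1
n=12: ⌊(13·37+4)/38⌋ − ⌊(12·37+4)/38⌋ = ⌊485/38⌋ − ⌊448/38⌋ = 12 − 11 = 1
n=13: ⌊(14·37+4)/38⌋ − ⌊(13·37+4)/38⌋ = ⌊522/38⌋ − ⌊485/38⌋ = 13 − 12 = 1
n=14: ⌊(15·37+4)/38⌋ − ⌊(14·37+4)/38⌋ = ⌊559/38⌋ − ⌊522/38⌋ = 14 − 13 = 1
n=15: ⌊(16·37+4)/38⌋ − ⌊(15·37+4)/38⌋ = ⌊596/38⌋ − ⌊559/38⌋ = 15 − 14 = 1
n=16: ⌊(17·37+4)/38⌋ − ⌊(16·37+4)/38⌋ = ⌊633/38⌋ − ⌊596/38⌋ = 16 − 15 = 1
n=17: ⌊(18·37+4)/38⌋ − ⌊(17·37+4)/38⌋ = ⌊670/38⌋ − ⌊633/38⌋ = 17 − 16 = 1
n=18: ⌊(19·37+4)/38⌋ − ⌊(18·37+4)/38⌋ = ⌊707/38⌋ − ⌊670/38⌋ = 18 − 17 = 1
n=19: ⌊(20·37+4)/38⌋ − ⌊(19·37+4)/38⌋ = ⌊744/38⌋ − ⌊707/38⌋ = 19 − 18 = 1
n=20: ⌊(21·37+4)/38⌋ − ⌊(20·37+4)/38⌋ = ⌊781/38⌋ − ⌊744/38⌋ = 20 − 19 = 1
n=21: ⌊(22·37+4)/38⌋ − ⌊(21·37+4)/38⌋ = ⌊818/38⌋ − ⌊781/38⌋ = 21 − 20 = 1
n=22: ⌊(23·37+4)/38⌋ − ⌊(22·37+4)/38⌋ = ⌊855/38⌋ − ⌊818/38⌋ = 22 − 21 = 1
n=23: ⌊(24·37+4)/38⌋ − ⌊(23·37+4)/38⌋ = ⌊892/38⌋ − ⌊855/38⌋ = 23 − 22 = 1
n=24: ⌊(25·37+4)/38⌋ − ⌊(24·37+4)/38⌋ = ⌊929/38⌋ − ⌊892/38⌋ = 24 − 23 = 1
n=25: ⌊(26·37+4)/38⌋ − ⌊(25·37+4)/38⌋ = ⌊966/38⌋ − ⌊929/38⌋ = 25 − 24 = 1
n=26: ⌊(27·37+4)/38⌋ − ⌊(26·37+4)/38⌋ = ⌊1003/38⌋ − ⌊966/38⌋ = 26 − 25 = 1
n=27: ⌊(28·37+4)/38⌋ − ⌊(27·37+4)/38⌋ = ⌊1040/38⌋ − ⌊1003/38⌋ = 27 − 26 = 1
n=28: ⌊(29·37+4)/38⌋ − ⌊(28·37+4)/38⌋ = ⌊1077/38⌋ − ⌊1040/38⌋ = 28 − 27 = 1
n=29: ⌊(30·37+4)/38⌋ − ⌊(29·37+4)/38⌋ = ⌊1114/38⌋ − ⌊1077/38⌋ = 29 − 28 = 1
n=30: ⌊(31·37+4)/38⌋ − ⌊(30·37+4)/38⌋ = ⌊1151/38⌋ − ⌊1114/38⌋ = 30 − 29 = 1
n=31: ⌊(32·37+4)/38⌋ − ⌊(31·37+4)/38⌋ = ⌊1188/38⌋ − ⌊1151/38⌋ = 31 − 30 = 1
n=32: ⌊(33·37+4)/38⌋ − ⌊(32·37+4)/38⌋ = ⌊1225/38⌋ − ⌊1188/38⌋ = 32 − 31 = 1
n=33: ⌊(34·37+4)/38⌋ − ⌊(33·37+4)/38⌋ = ⌊1262/38⌋ − ⌊1225/38⌋ = 33 − 32 = 1
n=34: ⌊(35·37+4)/38⌋ − ⌊(34·37+4)/38⌋ = ⌊1299/38⌋ − ⌊1262/38⌋ = 34 − 33 = 1
n=35: ⌊(36·37+4)/38⌋ − ⌊(35·37+4)/38⌋ = ⌊1336/38⌋ − ⌊1299/38⌋ = 35 − 34 = 1
n=36: ⌊(37·37+4)/38⌋ − ⌊(36·37+4)/38⌋ = ⌊1373/38⌋ − ⌊1336/38⌋ = 36 − 35 = 1
n=37: ⌊(38·37+4)/38⌋ − ⌊(37·37+4)/38⌋ = ⌊1410/38⌋ − ⌊1373/38⌋ = 37 − 36 = 1
n=38: ⌊(39·37+4)/38⌋ − ⌊(38·37+4)/38⌋ = ⌊1447/38⌋ − ⌊1410/38⌋ = 38 − 37 = 1
n=39: ⌊(40·37+4)/38⌋ − ⌊(39·37+4)/38⌋ = ⌊1484/38⌋ − ⌊1447/38⌋ = 39 − 38 = 1
n=40: ⌊(41·37+4)/38⌋ − ⌊(40·37+4)/38⌋ = ⌊1521/38⌋ − ⌊1484/38⌋ = 40 − 39 = 1
n=41: ⌊(42·37+4)/38⌋ − ⌊(41·37+4)/38⌋ = ⌊1558/38⌋ − ⌊1521/38⌋ = 41 − 40 = 1
n=42: ⌊(43·37+4)/38⌋ − ⌊(42·37+4)/38⌋ = ⌊1595/38⌋ − ⌊1558/38⌋ = 41 − 41 = 0
n=43: ⌊(44·37+4)/38⌋ − ⌊(43·37+4)/38⌋ = ⌊1632/38⌋ − ⌊1595/38⌋ = 42 − 41 = 1
n=44: ⌊(45·37+4)/38⌋ − ⌊(44·37+4)/38⌋ = ⌊1669/38⌋ − ⌊1632/38⌋ = 43 − 42 = 1
n=45: ⌊(46·37+4)/38⌋ − ⌊(45·37+4)/38⌋ = ⌊1706/38⌋ − ⌊1669/38⌋ = 44 − 43 = 1
n=46: ⌊(47·37+4)/38⌋ − ⌊(46·37+4)/38⌋ = ⌊1743/38⌋ − ⌊1706/38⌋ = 45 − 44 = 1
n=47: ⌊(48·37+4)/38⌋ − ⌊(47·37+4)/38⌋ = ⌊1780/38⌋ − ⌊1743/38⌋ = 46 − 45 = 1
n=48: ⌊(49·37+4)/38⌋ − ⌊(48·37+4)/38⌋ = ⌊1817/38⌋ − ⌊1780/38⌋ = 47 − 46 = 1
n=49: ⌊(50·37+4)/38⌋ − ⌊(49·37+4)/38⌋ = ⌊1854/38⌋ − ⌊1817/38⌋ = 48 − 47 = 1
n=50: ⌊(51·37+4)/38⌋ − ⌊(50·37+4)/38⌋ = ⌊1891/38⌋ − ⌊1854/38⌋ = 49 − 48 = 1
n=51: ⌊(52·37+4)/38⌋ − ⌊(51·37+4)/38⌋ = ⌊1928/38⌋ − ⌊1891/38⌋ = 50 − 49 = 1
n=52: ⌊(53·37+4)/38⌋ − ⌊(52·37+4)/38⌋ = ⌊1965/38⌋ − ⌊1928/38⌋ = 51 − 50 = 1
n=53: ⌊(54·37+4)/38⌋ − ⌊(53·37+4)/38⌋ = ⌊2002/38⌋ − ⌊1965/38⌋ = 52 − 51 = 1
n=54: ⌊(55·37+4)/38⌋ − ⌊(54·37+4)/38⌋ = ⌊2039/38⌋ − ⌊2002/38⌋ = 53 − 52 = 1
n=55: ⌊(56·37+4)/38⌋ − ⌊(55·37+4)/38⌋ = ⌊2076/38⌋ − ⌊2039/38⌋ = 54 − 53 = 1
n=56: ⌊(57·37+4)/38⌋ − ⌊(56·37+4)/38⌋ = ⌊2113/38⌋ − ⌊2076/38⌋ = 55 − 54 = 1
n=57: ⌊(58·37+4)/38⌋ − ⌊(57·37+4)/38⌋ = ⌊2150/38⌋ − ⌊2113/38⌋ = 56 − 55 = 1
n=58: ⌊(59·37+4)/38⌋ − ⌊(58·37+4)/38⌋ = ⌊2187/38⌋ − ⌊2150/38⌋ = 57 − 56 = 1
n=59: ⌊(60·37+4)/38⌋ − ⌊(59·37+4)/38⌋ = ⌊2224/38⌋ − ⌊2187/38⌋ = 58 − 57 = 1
n=60: ⌊(61·37+4)/38⌋ − ⌊(60·37+4)/38⌋ = ⌊2261/38⌋ − ⌊2224/38⌋ = 59 − 58 = 1
n=61: ⌊(62·37+4)/38⌋ − ⌊(61·37+4)/38⌋ = ⌊2298/38⌋ − ⌊2261/38⌋ = 60 − 59 = 1
n=62: ⌊(63·37+4)/38⌋ − ⌊(62·37+4)/38⌋ = ⌊2335/38⌋ − ⌊2298/38⌋ = 61 − 60 = 1
n=63: ⌊(64·37+4)/38⌋ − ⌊(63·37+4)/38⌋ = ⌊2372/38⌋ − ⌊2335/38⌋ = 62 − 61 = 1
n=64: ⌊(65·37+4)/38⌋ − ⌊(64·37+4)/38⌋ = ⌊2409/38⌋ − ⌊2372/38⌋ = 63 − 62 = 1
n=65: ⌊(66·37+4)/38⌋ − ⌊(65·37+4)/38⌋ = ⌊2446/38⌋ − ⌊2409/38⌋ = 64 − 63 = 1
n=66: ⌊(67·37+4)/38⌋ − ⌊(66·37+4)/38⌋ = ⌊2483/38⌋ − ⌊2446/38⌋ = 65 − 64 = 1
n=67: ⌊(68·37+4)/38⌋ − ⌊(67·37+4)/38⌋ = ⌊2520/38⌋ − ⌊2483/38⌋ = 66 − 65 = 1
n=68: ⌊(69·37+4)/38⌋ − ⌊(68·37+4)/38⌋ = ⌊2557/38⌋ − ⌊2520/38⌋ = 67 − 66 = 1
n=69: ⌊(70·37+4)/38⌋ − ⌊(69·37+4)/38⌋ = ⌊2594/38⌋ − ⌊2557/38⌋ = 68 − 67 = 1
n=70: ⌊(71·37+4)/38⌋ − ⌊(70·37+4)/38⌋ = ⌊2631/38⌋ − ⌊2594/38⌋ = 69 − 68 = 1
n=71: ⌊(72·37+4)/38⌋ − ⌊(71·37+4)/38⌋ = ⌊2668/38⌋ − ⌊2631/38⌋ = 70 − 69 = 1
n=72: ⌊(73·37+4)/38⌋ − ⌊(72·37+4)/38⌋ = ⌊2705/38⌋ − ⌊2668/38⌋ = 71 − 70 = 1
n=73: ⌊(74·37+4)/38⌋ − ⌊(73·37+4)/38⌋ = ⌊2742/38⌋ − ⌊2705/38⌋ = 72 − 71 = 1
n=74: ⌊(75·37+4)/38⌋ − ⌊(74·37+4)/38⌋ = ⌊2779/38⌋ − ⌊2742/38⌋ = 73 − 72 = 1
n=75: ⌊(76·37+4)/38⌋ − ⌊(75·37+4)/38⌋ = ⌊2816/38⌋ − ⌊2779/38⌋ = 74 − 73 = 1
n=76: ⌊(77·37+4)/38⌋ − ⌊(76·37+4)/38⌋ = ⌊2853/38⌋ − ⌊2816/38⌋ = 75 − 74 = 1
n=77: ⌊(78·37+4)/38⌋ − ⌊(77·37+4)/38⌋ = ⌊2890/38⌋ − ⌊2853/38⌋ = 76 − 75 = 1
n=78: ⌊(79·37+4)/38⌋ − ⌊(78·37+4)/38⌋ = ⌊2927/38⌋ − ⌊2890/38⌋ = 77 − 76 = 1
n=79: ⌊(80·37+4)/38⌋ − ⌊(79·37+4)/38⌋ = ⌊2964/38⌋ − ⌊2927/38⌋ = 78 − 77 = 1
n=80: ⌊(81·37+4)/38⌋ − ⌊(80·37+4)/38⌋ = ⌊3001/38⌋ − ⌊2964/38⌋ = 78 − 78 = 0
n=81: ⌊(82·37+4)/38⌋ − ⌊(81·37+4)/38⌋ = ⌊3038/38⌋ − ⌊3001/38⌋ = 79 − 78 = 1
n=82: ⌊(83·37+4)/38⌋ − ⌊(82·37+4)/38⌋ = ⌊3075/38⌋ − ⌊3038/38⌋ = 80 − 79 = 1
n=83: ⌊(84·37+4)/38⌋ − ⌊(83·37+4)/38⌋ = ⌊3112/38⌋ − ⌊3075/38⌋ = 81 − 80 = 1
n=84: ⌊(85·37+4)/38⌋ − ⌊(84·37+4)/38⌋ = ⌊3149/38⌋ − ⌊3112/38⌋ = 82 − 81 = 1
n=85: ⌊(86·37+4)/38⌋ − ⌊(85·37+4)/38⌋ = ⌊3186/38⌋ − ⌊3149/38⌋ = 83 − 82 = 1
n=86: ⌊(87·37+4)/38⌋ − ⌊(86·37+4)/38⌋ = ⌊3223/38⌋ − ⌊3186/38⌋ = 84 − 83 = 1
n=87: ⌊(88·37+4)/38⌋ − ⌊(87·37+4)/38⌋ = ⌊3260/38⌋ − ⌊3223/38⌋ = 85 − 84 = 1
n=88: ⌊(89·37+4)/38⌋ − ⌊(88·37+4)/38⌋ = ⌊3297/38⌋ − ⌊3260/38⌋ = 86 − 85 = 1
n=89: ⌊(90·37+4)/38⌋ − ⌊(89·37+4)/38⌋ = ⌊3334/38⌋ − ⌊3297/38⌋ = 87 − 86 = 1
n=90: ⌊(91·37+4)/38⌋ − ⌊(90·37+4)/38⌋ = ⌊3371/38⌋ − ⌊3334/38⌋ = 88 − 87 = 1
n=91: ⌊(92·37+4)/38⌋ − ⌊(91·37+4)/38⌋ = ⌊3408/38⌋ − ⌊3371/38⌋ = 89 − 88 = 1
n=92: ⌊(93·37+4)/38⌋ − ⌊(92·37+4)/38⌋ = ⌊3445/38⌋ − ⌊3408/38⌋ = 90 − 89 = 1
n=93: ⌊(94·37+4)/38⌋ − ⌊(93·37+4)/38⌋ = ⌊3482/38⌋ − ⌊3445/38⌋ = 91 − 90 = 1
n=94: ⌊(95·37+4)/38⌋ − ⌊(94·37+4)/38⌋ = ⌊3519/38⌋ − ⌊3482/38⌋ = 92 − 91 = 1
n=95: ⌊(96·37+4)/38⌋ − ⌊(95·37+4)/38⌋ = ⌊3556/38⌋ − ⌊3519/38⌋ = 93 − 92 = 1
n=96: ⌊(97·37+4)/38⌋ − ⌊(96·37+4)/38⌋ = ⌊3593/38⌋ − ⌊3556/38⌋ = 94 − 93 = 1
n=97: ⌊(98·37+4)/38⌋ − ⌊(97·37+4)/38⌋ = ⌊3630/38⌋ − ⌊3593/38⌋ = 95 − 94 = 1
n=98: ⌊(99·37+4)/38⌋ − ⌊(98·37+4)/38⌋ = ⌊3667/38⌋ − ⌊3630/38⌋ = 96 − 95 = 1
n=99: ⌊(100·37+4)/38⌋ − ⌊(99·37+4)/38⌋ = ⌊3704/38⌋ − ⌊3667/38⌋ = 97 − 96 = 1
n=100: ⌊(101·37+4)/38⌋ − ⌊(100·37+4)/38⌋ = ⌊3741/38⌋ − ⌊3704/38⌋ = 98 − 97 = 1
n=101: ⌊(102·37+4)/38⌋ − ⌊(101·37+4)/38⌋ = ⌊3778/38⌋ − ⌊3741/38⌋ = 99 − 98 = 1
n=102: ⌊(103·37+4)/38⌋ − ⌊(102·37+4)/38⌋ = ⌊3815/38⌋ − ⌊3778/38⌋ = 100 − 99 = 1
n=103: ⌊(104·37+4)/38⌋ − ⌊(103·37+4)/38⌋ = ⌊3852/38⌋ − ⌊3815/38⌋ = 101 − 100 = 1
n=104: ⌊(105·37+4)/38⌋ − ⌊(104·37+4)/38⌋ = ⌊3889/38⌋ − ⌊3852/38⌋ = 102 − 101 = 1
n=105: ⌊(106·37+4)/38⌋ − ⌊(105·37+4)/38⌋ = ⌊3926/38⌋ − ⌊3889/38⌋ = 103 − 102 = 1
n=106: ⌊(107·37+4)/38⌋ − ⌊(106·37+4)/38⌋ = ⌊3963/38⌋ − ⌊3926/38⌋ = 104 − 103 = 1
n=107: ⌊(108·37+4)/38⌋ − ⌊(107·37+4)/38⌋ = ⌊4000/38⌋ − ⌊3963/38⌋ = 105 − 104 = 1
n=108: ⌊(109·37+4)/38⌋ − ⌊(108·37+4)/38⌋ = ⌊4037/38⌋ − ⌊4000/38⌋ = 106 − 105 = 1
n=109: ⌊(110·37+4)/38⌋ − ⌊(109·37+4)/38⌋ = ⌊4074/38⌋ − ⌊4037/38⌋ = 107 − 106 = 1

11110111111111111111111111111111111111111101111111111111111111111111111111111111011111111111111111111111111111


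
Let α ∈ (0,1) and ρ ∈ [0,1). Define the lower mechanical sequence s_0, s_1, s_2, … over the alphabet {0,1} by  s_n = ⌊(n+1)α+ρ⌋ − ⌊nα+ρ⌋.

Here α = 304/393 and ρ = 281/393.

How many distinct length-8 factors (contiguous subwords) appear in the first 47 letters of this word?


9

t_n = ⌊(n·304+281)/393⌋ for n = 0 … 47:
  n=0…9: ⌊281/393⌋=0 ⌊585/393⌋=1 ⌊889/393⌋=2 ⌊1193/393⌋=3 ⌊1497/393⌋=3 ⌊1801/393⌋=4 ⌊2105/393⌋=5 ⌊2409/393⌋=6 ⌊2713/393⌋=6 ⌊3017/393⌋=7
  n=10…19: ⌊3321/393⌋=8 ⌊3625/393⌋=9 ⌊3929/393⌋=9 ⌊4233/393⌋=10 ⌊4537/393⌋=11 ⌊4841/393⌋=12 ⌊5145/393⌋=13 ⌊5449/393⌋=13 ⌊5753/393⌋=14 ⌊6057/393⌋=15
  n=20…29: ⌊6361/393⌋=16 ⌊6665/393⌋=16 ⌊6969/393⌋=17 ⌊7273/393⌋=18 ⌊7577/393⌋=19 ⌊7881/393⌋=20 ⌊8185/393⌋=20 ⌊8489/393⌋=21 ⌊8793/393⌋=22 ⌊9097/393⌋=23
  n=30…39: ⌊9401/393⌋=23 ⌊9705/393⌋=24 ⌊10009/393⌋=25 ⌊10313/393⌋=26 ⌊10617/393⌋=27 ⌊10921/393⌋=27 ⌊11225/393⌋=28 ⌊11529/393⌋=29 ⌊11833/393⌋=30 ⌊12137/393⌋=30
  n=40…47: ⌊12441/393⌋=31 ⌊12745/393⌋=32 ⌊13049/393⌋=33 ⌊13353/393⌋=33 ⌊13657/393⌋=34 ⌊13961/393⌋=35 ⌊14265/393⌋=36 ⌊14569/393⌋=37
s_n = t_(n+1) − t_n for n = 0 … 46 gives
prefix = 11101110111011110111011110111011110111011101111
slide a length-8 window over [0..7] … [39..46] (40 windows); first occurrence of each distinct factor:
  [  0..  7] 11101110
  [  1..  8] 11011101
  [  2..  9] 10111011
  [  3.. 10] 01110111
  [  8.. 15] 11101111
  [  9.. 16] 11011110
  [ 10.. 17] 10111101
  [ 11.. 18] 01111011
  [ 12.. 19] 11110111
  (the other 31 windows repeat one of these)
distinct factors: {01110111, 01111011, 10111011, 10111101, 11011101, 11011110, 11101110, 11101111, 11110111}
count = 9  (Sturmian bound for length 8 is 9)
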